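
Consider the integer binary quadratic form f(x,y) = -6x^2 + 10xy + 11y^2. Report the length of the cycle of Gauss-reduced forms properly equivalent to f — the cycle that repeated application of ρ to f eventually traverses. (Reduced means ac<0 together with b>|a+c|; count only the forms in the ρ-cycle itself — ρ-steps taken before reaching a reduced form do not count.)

D = 364, ⌊√D⌋ = 19
river: ρ → (11,12,-5)
river: ρ → (-5,18,2)
river: ρ → (2,18,-5)
river: ρ → (-5,12,11)
river: ρ → (11,10,-6)
river: ρ → (-6,14,7)
river: ρ → (7,14,-6)
river: ρ → (-6,10,11)
ρ-cycle length = 8 (tail of 0 descent steps not counted)

8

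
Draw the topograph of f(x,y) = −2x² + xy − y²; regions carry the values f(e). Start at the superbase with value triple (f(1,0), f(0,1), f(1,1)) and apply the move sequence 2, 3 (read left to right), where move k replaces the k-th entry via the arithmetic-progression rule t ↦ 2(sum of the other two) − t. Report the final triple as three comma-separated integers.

start (-2,-1,-2) = (f(1,0),f(0,1),f(1,1))
replace slot 2: 2·((-2)+(-2)) − (-1) = -7 → (-2,-7,-2)
replace slot 3: 2·((-2)+(-7)) − (-2) = -16 → (-2,-7,-16)

-2,-7,-16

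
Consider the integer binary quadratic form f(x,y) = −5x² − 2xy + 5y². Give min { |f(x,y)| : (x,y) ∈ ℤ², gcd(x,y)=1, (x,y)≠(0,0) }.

descent: ρ → (5,2,-5)  [lands on river]
river: ρ → (-5,8,2)
river: ρ → (2,8,-5)
river: ρ → (-5,2,5)
river: ρ → (5,8,-2)
river: ρ → (-2,8,5)
closes: descent 1, river 6
min |a| on river = 2

2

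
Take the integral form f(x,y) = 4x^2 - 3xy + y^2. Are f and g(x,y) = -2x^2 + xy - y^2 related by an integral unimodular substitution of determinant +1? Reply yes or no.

D₁ = -7, D₂ = -7
f: flip: (4,-3,1)→(1,3,4)
f: translate: b→1 (≡3 mod 2), so (1,3,4)→(1,1,2)
f: reduced (well bottom): (1,1,2) with a≤c, −a<b≤a
g is negative-definite; reduce −g:
−g: flip: (2,-1,1)→(1,1,2)
−g: reduced (well bottom): (1,1,2) with a≤c, −a<b≤a
flip sign back: reduced form of g is (-1,-1,-2)
reduced forms (1, 1, 2) vs (-1, -1, -2) ⇒ inequivalent

no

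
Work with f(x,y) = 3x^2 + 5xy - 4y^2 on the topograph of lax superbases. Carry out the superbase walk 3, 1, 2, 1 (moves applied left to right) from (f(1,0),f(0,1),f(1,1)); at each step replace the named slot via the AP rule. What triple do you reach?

start (3,-4,4) = (f(1,0),f(0,1),f(1,1))
replace slot 3: 2·(3+(-4)) − 4 = -6 → (3,-4,-6)
replace slot 1: 2·((-4)+(-6)) − 3 = -23 → (-23,-4,-6)
replace slot 2: 2·((-23)+(-6)) − (-4) = -54 → (-23,-54,-6)
replace slot 1: 2·((-54)+(-6)) − (-23) = -97 → (-97,-54,-6)

-97,-54,-6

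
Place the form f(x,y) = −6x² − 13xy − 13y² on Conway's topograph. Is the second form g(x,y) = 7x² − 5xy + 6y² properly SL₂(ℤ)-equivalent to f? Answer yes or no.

D₁ = -143, D₂ = -143
f is negative-definite; reduce −f:
−f: translate: b→1 (≡13 mod 12), so (6,13,13)→(6,1,6)
−f: reduced (well bottom): (6,1,6) with a≤c, −a<b≤a
flip sign back: reduced form of f is (-6,-1,-6)
g: flip: (7,-5,6)→(6,5,7)
g: reduced (well bottom): (6,5,7) with a≤c, −a<b≤a
reduced forms (-6, -1, -6) vs (6, 5, 7) ⇒ inequivalent

no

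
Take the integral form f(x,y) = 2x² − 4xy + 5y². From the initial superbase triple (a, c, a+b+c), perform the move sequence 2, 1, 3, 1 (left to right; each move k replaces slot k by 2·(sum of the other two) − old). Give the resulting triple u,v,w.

start (2,5,3) = (f(1,0),f(0,1),f(1,1))
replace slot 2: 2·(2+3) − 5 = 5 → (2,5,3)
replace slot 1: 2·(5+3) − 2 = 14 → (14,5,3)
replace slot 3: 2·(14+5) − 3 = 35 → (14,5,35)
replace slot 1: 2·(5+35) − 14 = 66 → (66,5,35)

66,5,35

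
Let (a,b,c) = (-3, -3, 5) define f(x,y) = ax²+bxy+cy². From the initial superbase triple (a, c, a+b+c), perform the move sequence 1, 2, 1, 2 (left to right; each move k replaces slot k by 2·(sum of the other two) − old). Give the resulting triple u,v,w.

start (-3,5,-1) = (f(1,0),f(0,1),f(1,1))
replace slot 1: 2·(5+(-1)) − (-3) = 11 → (11,5,-1)
replace slot 2: 2·(11+(-1)) − 5 = 15 → (11,15,-1)
replace slot 1: 2·(15+(-1)) − 11 = 17 → (17,15,-1)
replace slot 2: 2·(17+(-1)) − 15 = 17 → (17,17,-1)

17,17,-1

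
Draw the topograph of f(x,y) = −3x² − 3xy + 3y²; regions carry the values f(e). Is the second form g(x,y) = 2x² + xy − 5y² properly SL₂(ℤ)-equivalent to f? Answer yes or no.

D₁ = 45, D₂ = 41
discriminants differ ⇒ not SL₂(ℤ)-equivalent

no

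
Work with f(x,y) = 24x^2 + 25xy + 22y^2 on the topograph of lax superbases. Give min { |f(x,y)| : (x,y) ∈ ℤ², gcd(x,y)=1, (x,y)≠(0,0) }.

translate: b→-23 (≡25 mod 48), so (24,25,22)→(24,-23,21)
flip: (24,-23,21)→(21,23,24)
translate: b→-19 (≡23 mod 42), so (21,23,24)→(21,-19,22)
reduced (well bottom): (21,-19,22) with a≤c, −a<b≤a
well minimum = a = 21

21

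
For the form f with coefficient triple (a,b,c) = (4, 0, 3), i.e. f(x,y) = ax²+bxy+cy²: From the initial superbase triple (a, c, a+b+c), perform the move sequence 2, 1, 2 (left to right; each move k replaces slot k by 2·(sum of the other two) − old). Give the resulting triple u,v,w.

start (4,3,7) = (f(1,0),f(0,1),f(1,1))
replace slot 2: 2·(4+7) − 3 = 19 → (4,19,7)
replace slot 1: 2·(19+7) − 4 = 48 → (48,19,7)
replace slot 2: 2·(48+7) − 19 = 91 → (48,91,7)

48,91,7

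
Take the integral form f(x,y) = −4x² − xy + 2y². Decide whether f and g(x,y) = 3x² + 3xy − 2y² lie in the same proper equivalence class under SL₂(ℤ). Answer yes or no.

D₁ = 33, D₂ = 33
river cycle of f (length 4): (2, 5, -1), (-1, 5, 2), (2, 3, -3), (-3, 3, 2)
river cycle of g (length 4): (-2, 5, 1), (1, 5, -2), (-2, 3, 3), (3, 3, -2)
cycles differ ⇒ inequivalent

no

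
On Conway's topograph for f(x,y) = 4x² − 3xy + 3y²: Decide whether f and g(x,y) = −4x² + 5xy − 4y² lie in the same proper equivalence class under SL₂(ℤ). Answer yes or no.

D₁ = -39, D₂ = -39
f: flip: (4,-3,3)→(3,3,4)
f: reduced (well bottom): (3,3,4) with a≤c, −a<b≤a
g is negative-definite; reduce −g:
−g: translate: b→3 (≡-5 mod 8), so (4,-5,4)→(4,3,3)
−g: flip: (4,3,3)→(3,-3,4)
−g: translate: b→3 (≡-3 mod 6), so (3,-3,4)→(3,3,4)
−g: reduced (well bottom): (3,3,4) with a≤c, −a<b≤a
flip sign back: reduced form of g is (-3,-3,-4)
reduced forms (3, 3, 4) vs (-3, -3, -4) ⇒ inequivalent

no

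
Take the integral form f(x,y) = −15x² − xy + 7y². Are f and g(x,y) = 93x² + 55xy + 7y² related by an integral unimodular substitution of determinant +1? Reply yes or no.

D₁ = 421, D₂ = 421
river cycle of f (length 26): (7, 15, -7), (-7, 13, 9), (9, 5, -11), (-11, 17, 3), (3, 19, -5), (-5, 11, 15), (15, 19, -1), (-1, 19, 15), (15, 11, -5), (-5, 19, 3), … (16 more)
river cycle of g (length 26): (7, 15, -7), (-7, 13, 9), (9, 5, -11), (-11, 17, 3), (3, 19, -5), (-5, 11, 15), (15, 19, -1), (-1, 19, 15), (15, 11, -5), (-5, 19, 3), … (16 more)
cycles coincide ⇒ equivalent

yes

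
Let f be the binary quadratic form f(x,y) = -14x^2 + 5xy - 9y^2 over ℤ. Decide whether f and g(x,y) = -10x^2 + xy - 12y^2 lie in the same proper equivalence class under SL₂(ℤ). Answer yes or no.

D₁ = -479, D₂ = -479
f is negative-definite; reduce −f:
−f: flip: (14,-5,9)→(9,5,14)
−f: reduced (well bottom): (9,5,14) with a≤c, −a<b≤a
flip sign back: reduced form of f is (-9,-5,-14)
g is negative-definite; reduce −g:
−g: reduced (well bottom): (10,-1,12) with a≤c, −a<b≤a
flip sign back: reduced form of g is (-10,1,-12)
reduced forms (-9, -5, -14) vs (-10, 1, -12) ⇒ inequivalent

no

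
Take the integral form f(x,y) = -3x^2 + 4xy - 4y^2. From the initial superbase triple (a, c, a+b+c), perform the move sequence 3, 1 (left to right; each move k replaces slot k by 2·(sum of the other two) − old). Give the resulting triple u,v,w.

start (-3,-4,-3) = (f(1,0),f(0,1),f(1,1))
replace slot 3: 2·((-3)+(-4)) − (-3) = -11 → (-3,-4,-11)
replace slot 1: 2·((-4)+(-11)) − (-3) = -27 → (-27,-4,-11)

-27,-4,-11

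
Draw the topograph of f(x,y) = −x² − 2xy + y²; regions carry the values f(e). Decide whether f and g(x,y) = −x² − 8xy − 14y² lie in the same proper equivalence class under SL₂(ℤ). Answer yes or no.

D₁ = 8, D₂ = 8
river cycle of f (length 2): (1, 2, -1), (-1, 2, 1)
river cycle of g (length 2): (-1, 2, 1), (1, 2, -1)
cycles coincide ⇒ equivalent

yes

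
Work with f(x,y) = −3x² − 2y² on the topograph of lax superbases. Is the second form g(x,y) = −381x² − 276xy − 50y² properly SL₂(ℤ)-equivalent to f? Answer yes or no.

D₁ = -24, D₂ = -24
f is negative-definite; reduce −f:
−f: flip: (3,0,2)→(2,0,3)
−f: reduced (well bottom): (2,0,3) with a≤c, −a<b≤a
flip sign back: reduced form of f is (-2,0,-3)
g is negative-definite; reduce −g:
−g: flip: (381,276,50)→(50,-276,381)
−g: translate: b→24 (≡-276 mod 100), so (50,-276,381)→(50,24,3)
−g: flip: (50,24,3)→(3,-24,50)
−g: translate: b→0 (≡-24 mod 6), so (3,-24,50)→(3,0,2)
−g: flip: (3,0,2)→(2,0,3)
−g: reduced (well bottom): (2,0,3) with a≤c, −a<b≤a
flip sign back: reduced form of g is (-2,0,-3)
reduced forms (-2, 0, -3) vs (-2, 0, -3) ⇒ equivalent

yes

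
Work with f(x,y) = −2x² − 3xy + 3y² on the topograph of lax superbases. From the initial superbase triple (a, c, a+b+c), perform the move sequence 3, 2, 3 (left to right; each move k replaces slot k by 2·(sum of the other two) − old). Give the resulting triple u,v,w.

start (-2,3,-2) = (f(1,0),f(0,1),f(1,1))
replace slot 3: 2·((-2)+3) − (-2) = 4 → (-2,3,4)
replace slot 2: 2·((-2)+4) − 3 = 1 → (-2,1,4)
replace slot 3: 2·((-2)+1) − 4 = -6 → (-2,1,-6)

-2,1,-6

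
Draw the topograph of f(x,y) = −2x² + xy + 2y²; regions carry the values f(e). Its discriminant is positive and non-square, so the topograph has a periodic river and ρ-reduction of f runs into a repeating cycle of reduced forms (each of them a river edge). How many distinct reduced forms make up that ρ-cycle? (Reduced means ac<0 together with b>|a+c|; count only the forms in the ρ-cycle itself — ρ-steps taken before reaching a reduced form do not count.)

D = 17, ⌊√D⌋ = 4
river: ρ → (2,3,-1)
river: ρ → (-1,3,2)
river: ρ → (2,1,-2)
river: ρ → (-2,3,1)
river: ρ → (1,3,-2)
river: ρ → (-2,1,2)
ρ-cycle length = 6 (tail of 0 descent steps not counted)

6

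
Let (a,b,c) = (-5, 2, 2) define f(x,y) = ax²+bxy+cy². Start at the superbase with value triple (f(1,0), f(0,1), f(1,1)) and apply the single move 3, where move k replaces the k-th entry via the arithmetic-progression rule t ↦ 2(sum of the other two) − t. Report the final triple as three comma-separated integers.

start (-5,2,-1) = (f(1,0),f(0,1),f(1,1))
replace slot 3: 2·((-5)+2) − (-1) = -5 → (-5,2,-5)

-5,2,-5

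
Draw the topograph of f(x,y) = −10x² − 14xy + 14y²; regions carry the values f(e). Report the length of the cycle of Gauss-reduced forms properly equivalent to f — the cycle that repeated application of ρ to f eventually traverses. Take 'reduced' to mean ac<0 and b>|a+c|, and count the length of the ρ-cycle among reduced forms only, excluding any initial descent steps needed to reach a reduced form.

D = 756, ⌊√D⌋ = 27
descent: ρ → (14,14,-10)  [lands on river]
river: ρ → (-10,26,2)
river: ρ → (2,26,-10)
river: ρ → (-10,14,14)
ρ-cycle length = 4 (tail of 1 descent step not counted)

4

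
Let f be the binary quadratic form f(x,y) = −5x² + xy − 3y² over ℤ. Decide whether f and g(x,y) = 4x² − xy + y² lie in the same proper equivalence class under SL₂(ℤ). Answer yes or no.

D₁ = -59, D₂ = -15
discriminants differ ⇒ not SL₂(ℤ)-equivalent

no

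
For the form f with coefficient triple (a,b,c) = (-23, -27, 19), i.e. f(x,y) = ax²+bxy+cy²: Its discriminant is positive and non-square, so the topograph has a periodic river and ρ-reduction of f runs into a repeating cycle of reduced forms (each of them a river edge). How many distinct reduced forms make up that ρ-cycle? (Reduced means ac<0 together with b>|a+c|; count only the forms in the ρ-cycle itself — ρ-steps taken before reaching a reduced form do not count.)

D = 2477, ⌊√D⌋ = 49
descent: ρ → (19,27,-23)  [lands on river]
river: ρ → (-23,19,23)
river: ρ → (23,27,-19)
river: ρ → (-19,49,1)
river: ρ → (1,49,-19)
river: ρ → (-19,27,23)
river: ρ → (23,19,-23)
river: ρ → (-23,27,19)
river: ρ → (19,49,-1)
river: ρ → (-1,49,19)
ρ-cycle length = 10 (tail of 1 descent step not counted)

10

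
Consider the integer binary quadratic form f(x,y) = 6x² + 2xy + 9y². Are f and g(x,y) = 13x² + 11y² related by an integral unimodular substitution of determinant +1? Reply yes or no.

D₁ = -212, D₂ = -572
discriminants differ ⇒ not SL₂(ℤ)-equivalent

no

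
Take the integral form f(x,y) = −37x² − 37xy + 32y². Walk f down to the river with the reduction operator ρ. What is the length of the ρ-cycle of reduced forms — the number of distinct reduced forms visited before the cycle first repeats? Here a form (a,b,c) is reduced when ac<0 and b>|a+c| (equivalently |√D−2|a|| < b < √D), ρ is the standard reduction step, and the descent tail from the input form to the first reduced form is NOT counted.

D = 6105, ⌊√D⌋ = 78
descent: ρ → (32,37,-37)  [lands on river]
river: ρ → (-37,37,32)
river: ρ → (32,27,-42)
river: ρ → (-42,57,17)
river: ρ → (17,45,-60)
river: ρ → (-60,75,2)
river: ρ → (2,77,-22)
river: ρ → (-22,55,35)
river: ρ → (35,15,-42)
river: ρ → (-42,69,8)
river: ρ → (8,75,-15)
river: ρ → (-15,75,8)
river: ρ → (8,69,-42)
river: ρ → (-42,15,35)
river: ρ → (35,55,-22)
river: ρ → (-22,77,2)
river: ρ → (2,75,-60)
river: ρ → (-60,45,17)
river: ρ → (17,57,-42)
river: ρ → (-42,27,32)
ρ-cycle length = 20 (tail of 1 descent step not counted)

20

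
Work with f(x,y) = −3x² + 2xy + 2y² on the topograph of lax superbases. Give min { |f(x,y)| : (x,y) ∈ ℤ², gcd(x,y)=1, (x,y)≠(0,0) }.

river: ρ → (2,2,-3)
river: ρ → (-3,4,1)
river: ρ → (1,4,-3)
river: ρ → (-3,2,2)
closes: descent 0, river 4
min |a| on river = 1

1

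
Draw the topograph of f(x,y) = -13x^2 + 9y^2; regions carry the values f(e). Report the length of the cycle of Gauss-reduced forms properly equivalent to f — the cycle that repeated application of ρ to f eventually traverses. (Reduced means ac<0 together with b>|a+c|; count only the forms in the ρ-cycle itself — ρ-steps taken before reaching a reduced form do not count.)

D = 468, ⌊√D⌋ = 21
descent: ρ → (9,18,-4)  [lands on river]
river: ρ → (-4,14,17)
river: ρ → (17,20,-1)
river: ρ → (-1,20,17)
river: ρ → (17,14,-4)
river: ρ → (-4,18,9)
ρ-cycle length = 6 (tail of 1 descent step not counted)

6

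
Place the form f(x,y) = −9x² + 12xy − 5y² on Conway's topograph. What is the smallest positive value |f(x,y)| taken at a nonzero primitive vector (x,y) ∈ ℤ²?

translate: b→6 (≡-12 mod 18), so (9,-12,5)→(9,6,2)
flip: (9,6,2)→(2,-6,9)
translate: b→2 (≡-6 mod 4), so (2,-6,9)→(2,2,5)
reduced (well bottom): (2,2,5) with a≤c, −a<b≤a
well minimum |f| = |-2| = 2 (negative-definite)

2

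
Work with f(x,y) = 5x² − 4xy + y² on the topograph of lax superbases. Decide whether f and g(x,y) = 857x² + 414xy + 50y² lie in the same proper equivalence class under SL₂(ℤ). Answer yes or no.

D₁ = -4, D₂ = -4
f: flip: (5,-4,1)→(1,4,5)
f: translate: b→0 (≡4 mod 2), so (1,4,5)→(1,0,1)
f: reduced (well bottom): (1,0,1) with a≤c, −a<b≤a
g: flip: (857,414,50)→(50,-414,857)
g: translate: b→-14 (≡-414 mod 100), so (50,-414,857)→(50,-14,1)
g: flip: (50,-14,1)→(1,14,50)
g: translate: b→0 (≡14 mod 2), so (1,14,50)→(1,0,1)
g: reduced (well bottom): (1,0,1) with a≤c, −a<b≤a
reduced forms (1, 0, 1) vs (1, 0, 1) ⇒ equivalent

yes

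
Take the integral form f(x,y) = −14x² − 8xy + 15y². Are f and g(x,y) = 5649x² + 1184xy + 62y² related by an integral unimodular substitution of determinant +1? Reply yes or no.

D₁ = 904, D₂ = 904
river cycle of f (length 10): (15, 8, -14), (-14, 20, 9), (9, 16, -18), (-18, 20, 7), (7, 22, -15), (-15, 8, 14), (14, 20, -9), (-9, 16, 18), (18, 20, -7), (-7, 22, 15)
river cycle of g (length 10): (9, 16, -18), (-18, 20, 7), (7, 22, -15), (-15, 8, 14), (14, 20, -9), (-9, 16, 18), (18, 20, -7), (-7, 22, 15), (15, 8, -14), (-14, 20, 9)
cycles coincide ⇒ equivalent

yes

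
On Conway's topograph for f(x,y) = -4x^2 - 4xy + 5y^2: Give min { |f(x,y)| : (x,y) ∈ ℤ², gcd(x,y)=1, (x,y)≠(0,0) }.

descent: ρ → (5,4,-4)  [lands on river]
river: ρ → (-4,4,5)
river: ρ → (5,6,-3)
river: ρ → (-3,6,5)
closes: descent 1, river 4
min |a| on river = 3

3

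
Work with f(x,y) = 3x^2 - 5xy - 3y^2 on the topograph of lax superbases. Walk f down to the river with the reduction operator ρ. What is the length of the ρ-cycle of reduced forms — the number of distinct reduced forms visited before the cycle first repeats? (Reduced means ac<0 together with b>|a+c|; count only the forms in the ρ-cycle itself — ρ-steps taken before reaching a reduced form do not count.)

D = 61, ⌊√D⌋ = 7
descent: ρ → (-3,5,3)  [lands on river]
river: ρ → (3,7,-1)
river: ρ → (-1,7,3)
river: ρ → (3,5,-3)
river: ρ → (-3,7,1)
river: ρ → (1,7,-3)
ρ-cycle length = 6 (tail of 1 descent step not counted)

6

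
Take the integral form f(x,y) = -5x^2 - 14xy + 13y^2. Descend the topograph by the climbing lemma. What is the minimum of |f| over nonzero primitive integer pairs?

descent: ρ → (13,14,-5)  [lands on river]
river: ρ → (-5,16,10)
river: ρ → (10,4,-11)
river: ρ → (-11,18,3)
river: ρ → (3,18,-11)
river: ρ → (-11,4,10)
river: ρ → (10,16,-5)
river: ρ → (-5,14,13)
river: ρ → (13,12,-6)
river: ρ → (-6,12,13)
closes: descent 1, river 10
min |a| on river = 3

3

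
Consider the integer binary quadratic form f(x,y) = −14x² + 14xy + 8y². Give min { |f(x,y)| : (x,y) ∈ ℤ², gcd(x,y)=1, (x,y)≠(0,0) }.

river: ρ → (8,18,-10)
river: ρ → (-10,22,4)
river: ρ → (4,18,-20)
river: ρ → (-20,22,2)
river: ρ → (2,22,-20)
river: ρ → (-20,18,4)
river: ρ → (4,22,-10)
river: ρ → (-10,18,8)
river: ρ → (8,14,-14)
river: ρ → (-14,14,8)
closes: descent 0, river 10
min |a| on river = 2

2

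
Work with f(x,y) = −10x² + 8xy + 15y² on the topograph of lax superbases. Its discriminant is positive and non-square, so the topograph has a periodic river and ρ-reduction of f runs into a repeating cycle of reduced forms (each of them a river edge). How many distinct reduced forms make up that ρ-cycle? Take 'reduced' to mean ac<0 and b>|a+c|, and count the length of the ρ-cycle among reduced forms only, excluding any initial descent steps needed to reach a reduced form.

D = 664, ⌊√D⌋ = 25
river: ρ → (15,22,-3)
river: ρ → (-3,20,22)
river: ρ → (22,24,-1)
river: ρ → (-1,24,22)
river: ρ → (22,20,-3)
river: ρ → (-3,22,15)
river: ρ → (15,8,-10)
river: ρ → (-10,12,13)
river: ρ → (13,14,-9)
river: ρ → (-9,22,5)
river: ρ → (5,18,-17)
river: ρ → (-17,16,6)
river: ρ → (6,20,-11)
river: ρ → (-11,24,2)
river: ρ → (2,24,-11)
river: ρ → (-11,20,6)
river: ρ → (6,16,-17)
river: ρ → (-17,18,5)
river: ρ → (5,22,-9)
river: ρ → (-9,14,13)
river: ρ → (13,12,-10)
river: ρ → (-10,8,15)
ρ-cycle length = 22 (tail of 0 descent steps not counted)

22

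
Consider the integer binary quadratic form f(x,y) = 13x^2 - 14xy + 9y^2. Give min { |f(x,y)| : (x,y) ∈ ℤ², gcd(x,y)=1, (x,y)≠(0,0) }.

translate: b→12 (≡-14 mod 26), so (13,-14,9)→(13,12,8)
flip: (13,12,8)→(8,-12,13)
translate: b→4 (≡-12 mod 16), so (8,-12,13)→(8,4,9)
reduced (well bottom): (8,4,9) with a≤c, −a<b≤a
well minimum = a = 8

8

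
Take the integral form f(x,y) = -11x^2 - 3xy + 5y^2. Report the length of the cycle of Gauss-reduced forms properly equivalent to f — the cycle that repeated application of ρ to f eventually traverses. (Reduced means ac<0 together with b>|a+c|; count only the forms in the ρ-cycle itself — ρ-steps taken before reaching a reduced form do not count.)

D = 229, ⌊√D⌋ = 15
descent: ρ → (5,13,-3)  [lands on river]
river: ρ → (-3,11,9)
river: ρ → (9,7,-5)
river: ρ → (-5,13,3)
river: ρ → (3,11,-9)
river: ρ → (-9,7,5)
ρ-cycle length = 6 (tail of 1 descent step not counted)

6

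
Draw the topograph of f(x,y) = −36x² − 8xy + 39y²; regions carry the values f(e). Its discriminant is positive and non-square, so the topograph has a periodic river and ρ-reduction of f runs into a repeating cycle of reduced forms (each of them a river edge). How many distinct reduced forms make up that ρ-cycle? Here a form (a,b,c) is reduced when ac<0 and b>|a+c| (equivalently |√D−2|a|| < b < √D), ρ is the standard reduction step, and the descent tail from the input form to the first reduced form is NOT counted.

D = 5680, ⌊√D⌋ = 75
descent: ρ → (39,8,-36)  [lands on river]
river: ρ → (-36,64,11)
river: ρ → (11,68,-24)
river: ρ → (-24,28,51)
river: ρ → (51,74,-1)
river: ρ → (-1,74,51)
river: ρ → (51,28,-24)
river: ρ → (-24,68,11)
river: ρ → (11,64,-36)
river: ρ → (-36,8,39)
river: ρ → (39,70,-5)
river: ρ → (-5,70,39)
ρ-cycle length = 12 (tail of 1 descent step not counted)

12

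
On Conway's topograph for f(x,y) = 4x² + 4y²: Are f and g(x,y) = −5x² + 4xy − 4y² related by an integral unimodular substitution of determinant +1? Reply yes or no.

D₁ = -64, D₂ = -64
f: reduced (well bottom): (4,0,4) with a≤c, −a<b≤a
g is negative-definite; reduce −g:
−g: flip: (5,-4,4)→(4,4,5)
−g: reduced (well bottom): (4,4,5) with a≤c, −a<b≤a
flip sign back: reduced form of g is (-4,-4,-5)
reduced forms (4, 0, 4) vs (-4, -4, -5) ⇒ inequivalent

no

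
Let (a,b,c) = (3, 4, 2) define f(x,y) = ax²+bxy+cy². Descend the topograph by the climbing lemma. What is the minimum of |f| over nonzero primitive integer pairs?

translate: b→-2 (≡4 mod 6), so (3,4,2)→(3,-2,1)
flip: (3,-2,1)→(1,2,3)
translate: b→0 (≡2 mod 2), so (1,2,3)→(1,0,2)
reduced (well bottom): (1,0,2) with a≤c, −a<b≤a
well minimum = a = 1

1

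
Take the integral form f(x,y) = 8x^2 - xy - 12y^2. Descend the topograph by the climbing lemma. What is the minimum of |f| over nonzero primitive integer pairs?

descent: ρ → (-12,1,8)
descent: ρ → (8,15,-5)  [lands on river]
river: ρ → (-5,15,8)
river: ρ → (8,17,-3)
river: ρ → (-3,19,2)
river: ρ → (2,17,-12)
river: ρ → (-12,7,7)
river: ρ → (7,7,-12)
river: ρ → (-12,17,2)
river: ρ → (2,19,-3)
river: ρ → (-3,17,8)
closes: descent 2, river 10
min |a| on river = 2

2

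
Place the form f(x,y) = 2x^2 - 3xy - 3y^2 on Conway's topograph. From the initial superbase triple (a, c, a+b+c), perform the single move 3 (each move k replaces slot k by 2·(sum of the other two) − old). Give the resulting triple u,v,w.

start (2,-3,-4) = (f(1,0),f(0,1),f(1,1))
replace slot 3: 2·(2+(-3)) − (-4) = 2 → (2,-3,2)

2,-3,2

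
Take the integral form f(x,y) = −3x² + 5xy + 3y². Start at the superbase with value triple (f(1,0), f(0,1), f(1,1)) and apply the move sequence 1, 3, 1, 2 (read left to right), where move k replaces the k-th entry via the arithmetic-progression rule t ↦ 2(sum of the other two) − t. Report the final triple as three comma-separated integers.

start (-3,3,5) = (f(1,0),f(0,1),f(1,1))
replace slot 1: 2·(3+5) − (-3) = 19 → (19,3,5)
replace slot 3: 2·(19+3) − 5 = 39 → (19,3,39)
replace slot 1: 2·(3+39) − 19 = 65 → (65,3,39)
replace slot 2: 2·(65+39) − 3 = 205 → (65,205,39)

65,205,39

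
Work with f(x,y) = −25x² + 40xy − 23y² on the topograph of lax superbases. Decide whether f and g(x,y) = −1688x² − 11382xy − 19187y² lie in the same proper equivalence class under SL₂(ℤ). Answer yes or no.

D₁ = -700, D₂ = -700
f is negative-definite; reduce −f:
−f: translate: b→10 (≡-40 mod 50), so (25,-40,23)→(25,10,8)
−f: flip: (25,10,8)→(8,-10,25)
−f: translate: b→6 (≡-10 mod 16), so (8,-10,25)→(8,6,23)
−f: reduced (well bottom): (8,6,23) with a≤c, −a<b≤a
flip sign back: reduced form of f is (-8,-6,-23)
g is negative-definite; reduce −g:
−g: translate: b→1254 (≡11382 mod 3376), so (1688,11382,19187)→(1688,1254,233)
−g: flip: (1688,1254,233)→(233,-1254,1688)
−g: translate: b→144 (≡-1254 mod 466), so (233,-1254,1688)→(233,144,23)
−g: flip: (233,144,23)→(23,-144,233)
−g: translate: b→-6 (≡-144 mod 46), so (23,-144,233)→(23,-6,8)
−g: flip: (23,-6,8)→(8,6,23)
−g: reduced (well bottom): (8,6,23) with a≤c, −a<b≤a
flip sign back: reduced form of g is (-8,-6,-23)
reduced forms (-8, -6, -23) vs (-8, -6, -23) ⇒ equivalent

yes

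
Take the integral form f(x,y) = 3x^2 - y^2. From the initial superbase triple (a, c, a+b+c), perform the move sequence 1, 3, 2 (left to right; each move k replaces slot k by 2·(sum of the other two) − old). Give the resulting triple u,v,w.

start (3,-1,2) = (f(1,0),f(0,1),f(1,1))
replace slot 1: 2·((-1)+2) − 3 = -1 → (-1,-1,2)
replace slot 3: 2·((-1)+(-1)) − 2 = -6 → (-1,-1,-6)
replace slot 2: 2·((-1)+(-6)) − (-1) = -13 → (-1,-13,-6)

-1,-13,-6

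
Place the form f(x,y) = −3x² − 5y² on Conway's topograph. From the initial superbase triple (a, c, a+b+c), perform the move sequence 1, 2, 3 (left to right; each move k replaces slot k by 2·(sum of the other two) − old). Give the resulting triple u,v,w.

start (-3,-5,-8) = (f(1,0),f(0,1),f(1,1))
replace slot 1: 2·((-5)+(-8)) − (-3) = -23 → (-23,-5,-8)
replace slot 2: 2·((-23)+(-8)) − (-5) = -57 → (-23,-57,-8)
replace slot 3: 2·((-23)+(-57)) − (-8) = -152 → (-23,-57,-152)

-23,-57,-152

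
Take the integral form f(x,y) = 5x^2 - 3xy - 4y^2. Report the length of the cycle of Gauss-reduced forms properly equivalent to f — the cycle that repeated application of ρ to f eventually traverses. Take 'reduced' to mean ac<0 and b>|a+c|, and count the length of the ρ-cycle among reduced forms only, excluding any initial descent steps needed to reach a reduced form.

D = 89, ⌊√D⌋ = 9
descent: ρ → (-4,3,5)  [lands on river]
river: ρ → (5,7,-2)
river: ρ → (-2,9,1)
river: ρ → (1,9,-2)
river: ρ → (-2,7,5)
river: ρ → (5,3,-4)
river: ρ → (-4,5,4)
river: ρ → (4,3,-5)
river: ρ → (-5,7,2)
river: ρ → (2,9,-1)
river: ρ → (-1,9,2)
river: ρ → (2,7,-5)
river: ρ → (-5,3,4)
river: ρ → (4,5,-4)
ρ-cycle length = 14 (tail of 1 descent step not counted)

14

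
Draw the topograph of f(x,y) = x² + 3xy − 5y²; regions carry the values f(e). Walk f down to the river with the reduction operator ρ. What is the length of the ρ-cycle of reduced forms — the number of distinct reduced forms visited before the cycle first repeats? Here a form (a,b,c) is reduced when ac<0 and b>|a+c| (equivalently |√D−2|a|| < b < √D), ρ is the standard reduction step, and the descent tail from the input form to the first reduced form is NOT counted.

D = 29, ⌊√D⌋ = 5
descent: ρ → (-5,-3,1)
descent: ρ → (1,5,-1)  [lands on river]
river: ρ → (-1,5,1)
ρ-cycle length = 2 (tail of 2 descent steps not counted)

2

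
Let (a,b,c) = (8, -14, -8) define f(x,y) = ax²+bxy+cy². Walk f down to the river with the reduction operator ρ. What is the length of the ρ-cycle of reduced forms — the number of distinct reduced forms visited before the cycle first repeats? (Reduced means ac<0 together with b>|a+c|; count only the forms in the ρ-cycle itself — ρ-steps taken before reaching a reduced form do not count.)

D = 452, ⌊√D⌋ = 21
descent: ρ → (-8,14,8)  [lands on river]
river: ρ → (8,18,-4)
river: ρ → (-4,14,16)
river: ρ → (16,18,-2)
river: ρ → (-2,18,16)
river: ρ → (16,14,-4)
river: ρ → (-4,18,8)
river: ρ → (8,14,-8)
river: ρ → (-8,18,4)
river: ρ → (4,14,-16)
river: ρ → (-16,18,2)
river: ρ → (2,18,-16)
river: ρ → (-16,14,4)
river: ρ → (4,18,-8)
ρ-cycle length = 14 (tail of 1 descent step not counted)

14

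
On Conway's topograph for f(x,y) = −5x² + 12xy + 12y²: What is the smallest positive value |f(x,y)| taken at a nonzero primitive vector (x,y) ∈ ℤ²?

river: ρ → (12,12,-5)
river: ρ → (-5,18,3)
river: ρ → (3,18,-5)
river: ρ → (-5,12,12)
closes: descent 0, river 4
min |a| on river = 3

3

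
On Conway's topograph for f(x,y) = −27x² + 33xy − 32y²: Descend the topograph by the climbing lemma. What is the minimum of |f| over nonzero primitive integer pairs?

translate: b→21 (≡-33 mod 54), so (27,-33,32)→(27,21,26)
flip: (27,21,26)→(26,-21,27)
reduced (well bottom): (26,-21,27) with a≤c, −a<b≤a
well minimum |f| = |-26| = 26 (negative-definite)

26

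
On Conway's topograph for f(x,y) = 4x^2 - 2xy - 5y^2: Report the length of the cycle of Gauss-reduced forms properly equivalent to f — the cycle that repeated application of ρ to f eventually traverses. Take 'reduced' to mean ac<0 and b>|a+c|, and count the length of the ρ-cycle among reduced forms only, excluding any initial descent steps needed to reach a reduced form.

D = 84, ⌊√D⌋ = 9
descent: ρ → (-5,2,4)  [lands on river]
river: ρ → (4,6,-3)
river: ρ → (-3,6,4)
river: ρ → (4,2,-5)
river: ρ → (-5,8,1)
river: ρ → (1,8,-5)
ρ-cycle length = 6 (tail of 1 descent step not counted)

6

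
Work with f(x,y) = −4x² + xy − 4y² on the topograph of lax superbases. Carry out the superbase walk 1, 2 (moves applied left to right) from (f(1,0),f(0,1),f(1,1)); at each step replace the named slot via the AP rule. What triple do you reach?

start (-4,-4,-7) = (f(1,0),f(0,1),f(1,1))
replace slot 1: 2·((-4)+(-7)) − (-4) = -18 → (-18,-4,-7)
replace slot 2: 2·((-18)+(-7)) − (-4) = -46 → (-18,-46,-7)

-18,-46,-7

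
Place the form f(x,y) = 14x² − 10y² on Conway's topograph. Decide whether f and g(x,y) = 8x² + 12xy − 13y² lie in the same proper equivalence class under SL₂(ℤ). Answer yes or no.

D₁ = 560, D₂ = 560
river cycle of f (length 2): (-10, 20, 4), (4, 20, -10)
river cycle of g (length 6): (-13, 14, 7), (7, 14, -13), (-13, 12, 8), (8, 20, -5), (-5, 20, 8), (8, 12, -13)
cycles differ ⇒ inequivalent

no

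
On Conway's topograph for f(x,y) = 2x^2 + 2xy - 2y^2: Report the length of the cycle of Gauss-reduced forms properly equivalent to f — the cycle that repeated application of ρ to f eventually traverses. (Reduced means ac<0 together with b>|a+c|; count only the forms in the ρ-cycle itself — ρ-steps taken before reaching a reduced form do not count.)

D = 20, ⌊√D⌋ = 4
river: ρ → (-2,2,2)
river: ρ → (2,2,-2)
ρ-cycle length = 2 (tail of 0 descent steps not counted)

2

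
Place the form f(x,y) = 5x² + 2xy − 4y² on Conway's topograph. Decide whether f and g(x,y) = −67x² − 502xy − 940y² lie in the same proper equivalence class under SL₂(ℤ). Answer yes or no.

D₁ = 84, D₂ = 84
river cycle of f (length 6): (-4, 6, 3), (3, 6, -4), (-4, 2, 5), (5, 8, -1), (-1, 8, 5), (5, 2, -4)
river cycle of g (length 6): (-4, 6, 3), (3, 6, -4), (-4, 2, 5), (5, 8, -1), (-1, 8, 5), (5, 2, -4)
cycles coincide ⇒ equivalent

yes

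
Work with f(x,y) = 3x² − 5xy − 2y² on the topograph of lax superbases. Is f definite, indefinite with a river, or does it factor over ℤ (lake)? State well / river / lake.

D = b²−4ac = (-5)² − 4·3·(-2) = 49
D = 7² is a perfect square ⇒ form factors over ℤ ⇒ lakes

lake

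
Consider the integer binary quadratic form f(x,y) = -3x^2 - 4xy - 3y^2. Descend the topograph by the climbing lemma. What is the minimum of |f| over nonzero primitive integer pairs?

translate: b→-2 (≡4 mod 6), so (3,4,3)→(3,-2,2)
flip: (3,-2,2)→(2,2,3)
reduced (well bottom): (2,2,3) with a≤c, −a<b≤a
well minimum |f| = |-2| = 2 (negative-definite)

2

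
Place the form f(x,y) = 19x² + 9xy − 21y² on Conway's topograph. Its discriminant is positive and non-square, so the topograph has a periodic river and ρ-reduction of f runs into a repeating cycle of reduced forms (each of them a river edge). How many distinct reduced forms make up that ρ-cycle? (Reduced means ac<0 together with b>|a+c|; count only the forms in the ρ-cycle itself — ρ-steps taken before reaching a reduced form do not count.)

D = 1677, ⌊√D⌋ = 40
river: ρ → (-21,33,7)
river: ρ → (7,37,-11)
river: ρ → (-11,29,19)
river: ρ → (19,9,-21)
ρ-cycle length = 4 (tail of 0 descent steps not counted)

4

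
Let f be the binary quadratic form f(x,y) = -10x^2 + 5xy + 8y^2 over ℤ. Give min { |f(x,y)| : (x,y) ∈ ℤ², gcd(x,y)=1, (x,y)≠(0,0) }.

river: ρ → (8,11,-7)
river: ρ → (-7,17,2)
river: ρ → (2,15,-15)
river: ρ → (-15,15,2)
river: ρ → (2,17,-7)
river: ρ → (-7,11,8)
river: ρ → (8,5,-10)
river: ρ → (-10,15,3)
river: ρ → (3,15,-10)
river: ρ → (-10,5,8)
closes: descent 0, river 10
min |a| on river = 2

2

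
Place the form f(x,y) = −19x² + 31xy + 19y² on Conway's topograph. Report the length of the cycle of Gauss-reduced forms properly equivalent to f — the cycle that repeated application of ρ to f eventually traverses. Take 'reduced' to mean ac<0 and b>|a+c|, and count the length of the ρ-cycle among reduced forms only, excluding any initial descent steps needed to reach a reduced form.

D = 2405, ⌊√D⌋ = 49
river: ρ → (19,45,-5)
river: ρ → (-5,45,19)
river: ρ → (19,31,-19)
river: ρ → (-19,45,5)
river: ρ → (5,45,-19)
river: ρ → (-19,31,19)
ρ-cycle length = 6 (tail of 0 descent steps not counted)

6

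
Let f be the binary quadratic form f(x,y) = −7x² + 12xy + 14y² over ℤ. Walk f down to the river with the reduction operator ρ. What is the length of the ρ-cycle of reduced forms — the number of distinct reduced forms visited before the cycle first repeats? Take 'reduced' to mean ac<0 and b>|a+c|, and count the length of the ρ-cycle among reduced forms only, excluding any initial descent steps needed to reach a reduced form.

D = 536, ⌊√D⌋ = 23
river: ρ → (14,16,-5)
river: ρ → (-5,14,17)
river: ρ → (17,20,-2)
river: ρ → (-2,20,17)
river: ρ → (17,14,-5)
river: ρ → (-5,16,14)
river: ρ → (14,12,-7)
river: ρ → (-7,16,10)
river: ρ → (10,4,-13)
river: ρ → (-13,22,1)
river: ρ → (1,22,-13)
river: ρ → (-13,4,10)
river: ρ → (10,16,-7)
river: ρ → (-7,12,14)
ρ-cycle length = 14 (tail of 0 descent steps not counted)

14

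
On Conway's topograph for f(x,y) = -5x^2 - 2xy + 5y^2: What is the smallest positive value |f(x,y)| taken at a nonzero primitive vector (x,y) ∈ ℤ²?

descent: ρ → (5,2,-5)  [lands on river]
river: ρ → (-5,8,2)
river: ρ → (2,8,-5)
river: ρ → (-5,2,5)
river: ρ → (5,8,-2)
river: ρ → (-2,8,5)
closes: descent 1, river 6
min |a| on river = 2

2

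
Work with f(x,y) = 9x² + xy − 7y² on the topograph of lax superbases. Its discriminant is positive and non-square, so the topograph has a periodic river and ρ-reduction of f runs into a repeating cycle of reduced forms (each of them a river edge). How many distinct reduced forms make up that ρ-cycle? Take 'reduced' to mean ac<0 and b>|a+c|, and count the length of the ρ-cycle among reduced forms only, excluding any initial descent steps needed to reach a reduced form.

D = 253, ⌊√D⌋ = 15
descent: ρ → (-7,13,3)  [lands on river]
river: ρ → (3,11,-11)
river: ρ → (-11,11,3)
river: ρ → (3,13,-7)
river: ρ → (-7,15,1)
river: ρ → (1,15,-7)
ρ-cycle length = 6 (tail of 1 descent step not counted)

6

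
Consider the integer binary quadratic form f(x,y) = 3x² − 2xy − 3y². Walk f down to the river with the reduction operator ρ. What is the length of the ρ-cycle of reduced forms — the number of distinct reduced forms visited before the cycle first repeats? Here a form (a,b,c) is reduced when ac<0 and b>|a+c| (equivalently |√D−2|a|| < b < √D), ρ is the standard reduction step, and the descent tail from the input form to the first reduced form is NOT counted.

D = 40, ⌊√D⌋ = 6
descent: ρ → (-3,2,3)  [lands on river]
river: ρ → (3,4,-2)
river: ρ → (-2,4,3)
river: ρ → (3,2,-3)
river: ρ → (-3,4,2)
river: ρ → (2,4,-3)
ρ-cycle length = 6 (tail of 1 descent step not counted)

6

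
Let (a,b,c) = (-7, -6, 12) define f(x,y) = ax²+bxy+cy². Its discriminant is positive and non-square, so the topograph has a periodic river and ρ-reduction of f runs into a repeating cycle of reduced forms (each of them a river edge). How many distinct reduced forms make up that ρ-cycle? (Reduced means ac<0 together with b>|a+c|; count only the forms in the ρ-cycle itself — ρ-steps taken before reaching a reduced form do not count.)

D = 372, ⌊√D⌋ = 19
descent: ρ → (12,6,-7)  [lands on river]
river: ρ → (-7,8,11)
river: ρ → (11,14,-4)
river: ρ → (-4,18,3)
river: ρ → (3,18,-4)
river: ρ → (-4,14,11)
river: ρ → (11,8,-7)
river: ρ → (-7,6,12)
river: ρ → (12,18,-1)
river: ρ → (-1,18,12)
ρ-cycle length = 10 (tail of 1 descent step not counted)

10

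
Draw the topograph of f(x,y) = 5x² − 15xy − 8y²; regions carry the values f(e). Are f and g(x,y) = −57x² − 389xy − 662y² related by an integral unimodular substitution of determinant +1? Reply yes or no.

D₁ = 385, D₂ = 385
river cycle of f (length 10): (-8, 15, 5), (5, 15, -8), (-8, 17, 3), (3, 19, -2), (-2, 17, 12), (12, 7, -7), (-7, 7, 12), (12, 17, -2), (-2, 19, 3), (3, 17, -8)
river cycle of g (length 10): (-8, 15, 5), (5, 15, -8), (-8, 17, 3), (3, 19, -2), (-2, 17, 12), (12, 7, -7), (-7, 7, 12), (12, 17, -2), (-2, 19, 3), (3, 17, -8)
cycles coincide ⇒ equivalent

yes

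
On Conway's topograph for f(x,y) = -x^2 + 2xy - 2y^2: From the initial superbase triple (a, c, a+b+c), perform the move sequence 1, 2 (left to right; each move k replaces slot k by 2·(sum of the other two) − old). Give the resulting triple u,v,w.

start (-1,-2,-1) = (f(1,0),f(0,1),f(1,1))
replace slot 1: 2·((-2)+(-1)) − (-1) = -5 → (-5,-2,-1)
replace slot 2: 2·((-5)+(-1)) − (-2) = -10 → (-5,-10,-1)

-5,-10,-1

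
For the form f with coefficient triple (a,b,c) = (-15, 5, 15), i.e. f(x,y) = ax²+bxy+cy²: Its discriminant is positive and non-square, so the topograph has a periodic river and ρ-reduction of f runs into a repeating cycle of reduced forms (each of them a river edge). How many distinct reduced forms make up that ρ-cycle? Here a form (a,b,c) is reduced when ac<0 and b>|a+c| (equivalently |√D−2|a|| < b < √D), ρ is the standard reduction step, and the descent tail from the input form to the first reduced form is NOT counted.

D = 925, ⌊√D⌋ = 30
river: ρ → (15,25,-5)
river: ρ → (-5,25,15)
river: ρ → (15,5,-15)
river: ρ → (-15,25,5)
river: ρ → (5,25,-15)
river: ρ → (-15,5,15)
ρ-cycle length = 6 (tail of 0 descent steps not counted)

6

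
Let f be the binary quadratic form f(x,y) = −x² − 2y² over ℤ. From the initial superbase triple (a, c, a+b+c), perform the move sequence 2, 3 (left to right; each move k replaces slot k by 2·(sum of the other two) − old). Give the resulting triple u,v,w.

start (-1,-2,-3) = (f(1,0),f(0,1),f(1,1))
replace slot 2: 2·((-1)+(-3)) − (-2) = -6 → (-1,-6,-3)
replace slot 3: 2·((-1)+(-6)) − (-3) = -11 → (-1,-6,-11)

-1,-6,-11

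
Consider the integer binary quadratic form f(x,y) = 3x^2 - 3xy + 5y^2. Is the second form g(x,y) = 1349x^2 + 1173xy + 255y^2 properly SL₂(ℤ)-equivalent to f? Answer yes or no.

D₁ = -51, D₂ = -51
f: translate: b→3 (≡-3 mod 6), so (3,-3,5)→(3,3,5)
f: reduced (well bottom): (3,3,5) with a≤c, −a<b≤a
g: flip: (1349,1173,255)→(255,-1173,1349)
g: translate: b→-153 (≡-1173 mod 510), so (255,-1173,1349)→(255,-153,23)
g: flip: (255,-153,23)→(23,153,255)
g: translate: b→15 (≡153 mod 46), so (23,153,255)→(23,15,3)
g: flip: (23,15,3)→(3,-15,23)
g: translate: b→3 (≡-15 mod 6), so (3,-15,23)→(3,3,5)
g: reduced (well bottom): (3,3,5) with a≤c, −a<b≤a
reduced forms (3, 3, 5) vs (3, 3, 5) ⇒ equivalent

yes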